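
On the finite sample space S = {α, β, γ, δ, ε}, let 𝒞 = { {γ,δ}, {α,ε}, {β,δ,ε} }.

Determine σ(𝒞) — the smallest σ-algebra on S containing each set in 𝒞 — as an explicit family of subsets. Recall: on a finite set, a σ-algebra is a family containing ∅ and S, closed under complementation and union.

|σ(𝒞)| = 32.  σ(𝒞) = { {}, {α}, {β}, {γ}, {δ}, {ε}, {α,β}, {α,γ}, {α,δ}, {α,ε}, {β,γ}, {β,δ}, {β,ε}, {γ,δ}, {γ,ε}, {δ,ε}, {α,β,γ}, {α,β,δ}, {α,β,ε}, {α,γ,δ}, {α,γ,ε}, {α,δ,ε}, {β,γ,δ}, {β,γ,ε}, {β,δ,ε}, {γ,δ,ε}, {α,β,γ,δ}, {α,β,γ,ε}, {α,β,δ,ε}, {α,γ,δ,ε}, {β,γ,δ,ε}, S }

Derivation:
Begin from { {}, {α,ε}, {γ,δ}, {β,δ,ε}, S } (that is, 𝒞 plus ∅ and S).
Round 1 adds 6:
  {α,γ}  = S∖{β,δ,ε}
  {α,β,ε}  = S∖{γ,δ}
  {β,γ,δ}  = S∖{α,ε}
  {α,β,δ,ε}  = {α,ε} ∪ {β,δ,ε}
  {α,γ,δ,ε}  = {γ,δ} ∪ {α,ε}
  {β,γ,δ,ε}  = {γ,δ} ∪ {β,δ,ε}
  |family| = 11
Round 2 (7 new):
  {α}  = S∖{β,γ,δ,ε}
  {β}  = S∖{α,γ,δ,ε}
  {γ}  = S∖{α,β,δ,ε}
  {α,γ,δ}  = {γ,δ} ∪ {α,γ}
  {α,γ,ε}  = {α,γ} ∪ {α,ε}
  {α,β,γ,δ}  = {α,γ} ∪ {β,γ,δ}
  {α,β,γ,ε}  = {α,β,ε} ∪ {α,γ}
  |family| = 18
Round 3: 7 new —
  {δ}  = S∖{α,β,γ,ε}
  {ε}  = S∖{α,β,γ,δ}
  {α,β}  = {β} ∪ {α}
  {β,γ}  = {γ} ∪ {β}
  {β,δ}  = S∖{α,γ,ε}
  {β,ε}  = S∖{α,γ,δ}
  {α,β,γ}  = {α,γ} ∪ {β}
  |family| = 25
Round 4: 7 new —
  {α,δ}  = {δ} ∪ {α}
  {γ,ε}  = {ε} ∪ {γ}
  {δ,ε}  = S∖{α,β,γ}
  {α,β,δ}  = {α,β} ∪ {δ}
  {α,δ,ε}  = S∖{β,γ}
  {β,γ,ε}  = {β,ε} ∪ {γ}
  {γ,δ,ε}  = S∖{α,β}
  |family| = 32
Round 5: closed — nothing new.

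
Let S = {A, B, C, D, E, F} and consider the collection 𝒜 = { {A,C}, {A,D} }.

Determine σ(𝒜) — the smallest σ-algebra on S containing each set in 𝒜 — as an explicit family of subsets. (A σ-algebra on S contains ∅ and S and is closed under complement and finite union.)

σ(𝒜) (16 sets): { ∅, {A}, {C}, {D}, {A,C}, {A,D}, {C,D}, {A,C,D}, {B,E,F}, {A,B,E,F}, {B,C,E,F}, {B,D,E,F}, {A,B,C,E,F}, {A,B,D,E,F}, {B,C,D,E,F}, S }

Trace:
Initial family (4 sets): { ∅, {A,C}, {A,D}, S }.
Step 1 (3 new):
  {A,C,D}  = {A,C} ∪ {A,D}
  {B,C,E,F}  = complement {A,D}
  {B,D,E,F}  = complement {A,C}
Step 2 adds 4:
  {B,E,F}  = complement {A,C,D}
  {A,B,C,E,F}  = {A,C} ∪ {B,C,E,F}
  {A,B,D,E,F}  = {B,D,E,F} ∪ {A,D}
  {B,C,D,E,F}  = {B,D,E,F} ∪ {B,C,E,F}
Step 3. New:
  {A}  = complement {B,C,D,E,F}
  {C}  = complement {A,B,D,E,F}
  {D}  = complement {A,B,C,E,F}
Step 4 (2 new):
  {C,D}  = {C} ∪ {D}
  {A,B,E,F}  = {A} ∪ {B,E,F}
After Step 5 the family is unchanged; done.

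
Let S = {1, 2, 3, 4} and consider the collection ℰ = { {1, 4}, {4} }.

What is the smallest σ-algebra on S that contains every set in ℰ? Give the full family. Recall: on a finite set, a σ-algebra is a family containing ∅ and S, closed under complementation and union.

Begin from { {}, {4}, {1, 4}, S } (that is, ℰ plus ∅ and S).
Iteration 1: +2 →
  {2, 3}  = {1, 4}ᶜ
  {1, 2, 3}  = {4}ᶜ
  (now 6)
Iteration 2: 1 new —
  {2, 3, 4}  = {2, 3} ∪ {4}
  (now 7)
Iteration 3 (1 new):
  {1}  = {2, 3, 4}ᶜ
  (now 8)
Iteration 4 adds nothing — fixpoint reached.

Hence σ(ℰ) has 8 members: { {}, {1}, {4}, {1, 4}, {2, 3}, {1, 2, 3}, {2, 3, 4}, S }.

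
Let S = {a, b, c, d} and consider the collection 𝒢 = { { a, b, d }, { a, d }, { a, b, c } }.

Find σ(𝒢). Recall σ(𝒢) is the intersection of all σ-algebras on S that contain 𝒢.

Seed the family with 𝒢 together with ∅ and S: { {  }, { a, d }, { a, b, c }, { a, b, d }, S }.
Round 1. New:
  { c }  = ᶜ of { a, b, d }
  { d }  = ᶜ of { a, b, c }
  { b, c }  = ᶜ of { a, d }
  |family| = 8
Round 2. New:
  { c, d }  = { d } ∪ { c }
  { a, c, d }  = { c } ∪ { a, d }
  { b, c, d }  = { d } ∪ { b, c }
  |family| = 11
Round 3 (3 new):
  { a }  = ᶜ of { b, c, d }
  { b }  = ᶜ of { a, c, d }
  { a, b }  = ᶜ of { c, d }
  |family| = 14
Round 4: 2 new —
  { a, c }  = { c } ∪ { a }
  { b, d }  = { d } ∪ { b }
  |family| = 16
Round 5: stable.

Therefore σ(𝒢) = { {  }, { a }, { b }, { c }, { d }, { a, b }, { a, c }, { a, d }, { b, c }, { b, d }, { c, d }, { a, b, c }, { a, b, d }, { a, c, d }, { b, c, d }, S } (|σ(𝒢)| = 16).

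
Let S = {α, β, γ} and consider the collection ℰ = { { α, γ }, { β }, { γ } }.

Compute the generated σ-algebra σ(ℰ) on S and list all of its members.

σ(ℰ) (8 sets): { ∅, { α }, { β }, { γ }, { α, β }, { α, γ }, { β, γ }, S }

Check:
Seed the family with ℰ together with ∅ and S: { ∅, { β }, { γ }, { α, γ }, S }.
Round 1: 2 new —
  { α, β }  = S∖{ γ }
  { β, γ }  = { γ } ∪ { β }
  (now 7)
Round 2. New:
  { α }  = S∖{ β, γ }
  (now 8)
After Round 3 the family is unchanged; done.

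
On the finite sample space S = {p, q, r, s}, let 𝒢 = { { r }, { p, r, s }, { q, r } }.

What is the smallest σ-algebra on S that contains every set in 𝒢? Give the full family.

Seed the family with 𝒢 together with ∅ and S: { ∅, { r }, { q, r }, { p, r, s }, S }.
Round 1 (3 new):
  { q }  = S∖{ p, r, s }
  { p, s }  = S∖{ q, r }
  { p, q, s }  = S∖{ r }
  — 8 sets.
Round 2 adds nothing — fixpoint reached.

Hence σ(𝒢) has 8 members: { ∅, { q }, { r }, { p, s }, { q, r }, { p, q, s }, { p, r, s }, S }.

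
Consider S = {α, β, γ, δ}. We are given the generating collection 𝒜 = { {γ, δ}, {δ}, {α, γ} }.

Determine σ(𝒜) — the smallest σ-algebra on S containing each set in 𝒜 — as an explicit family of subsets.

σ(𝒜) (16 sets): { ∅, {α}, {β}, {γ}, {δ}, {α, β}, {α, γ}, {α, δ}, {β, γ}, {β, δ}, {γ, δ}, {α, β, γ}, {α, β, δ}, {α, γ, δ}, {β, γ, δ}, S }

Trace:
Take S₀ = 𝒜 ∪ {∅, S} = { ∅, {δ}, {α, γ}, {γ, δ}, S }.
Pass 1: +4 →
  {α, β}  = {γ, δ}ᶜ
  {β, δ}  = {α, γ}ᶜ
  {α, β, γ}  = {δ}ᶜ
  {α, γ, δ}  = {γ, δ} ∪ {α, γ}
Pass 2 (3 new):
  {β}  = {α, γ, δ}ᶜ
  {α, β, δ}  = {α, β} ∪ {δ}
  {β, γ, δ}  = {γ, δ} ∪ {β, δ}
Pass 3: +2 →
  {α}  = {β, γ, δ}ᶜ
  {γ}  = {α, β, δ}ᶜ
Pass 4 adds 2:
  {α, δ}  = {δ} ∪ {α}
  {β, γ}  = {γ} ∪ {β}
Pass 5: no new sets; the family is a σ-algebra.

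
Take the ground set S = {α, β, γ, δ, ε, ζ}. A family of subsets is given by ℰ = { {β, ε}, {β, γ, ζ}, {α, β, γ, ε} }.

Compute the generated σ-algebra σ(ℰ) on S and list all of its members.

Start: ℰ ∪ {∅, S} = { ∅, {β, ε}, {β, γ, ζ}, {α, β, γ, ε}, S }.
Pass 1: 5 new —
  {δ, ζ}  = S∖{α, β, γ, ε}
  {α, δ, ε}  = S∖{β, γ, ζ}
  {α, γ, δ, ζ}  = S∖{β, ε}
  {β, γ, ε, ζ}  = {β, ε} ∪ {β, γ, ζ}
  {α, β, γ, ε, ζ}  = {β, γ, ζ} ∪ {α, β, γ, ε}
  [10 total]
Pass 2. New:
  {δ}  = S∖{α, β, γ, ε, ζ}
  {α, δ}  = S∖{β, γ, ε, ζ}
  {α, β, δ, ε}  = {α, δ, ε} ∪ {β, ε}
  {α, δ, ε, ζ}  = {α, δ, ε} ∪ {δ, ζ}
  {β, γ, δ, ζ}  = {β, γ, ζ} ∪ {δ, ζ}
  {β, δ, ε, ζ}  = {β, ε} ∪ {δ, ζ}
  {α, β, γ, δ, ε}  = {α, δ, ε} ∪ {α, β, γ, ε}
  {α, β, γ, δ, ζ}  = {β, γ, ζ} ∪ {α, γ, δ, ζ}
  {α, γ, δ, ε, ζ}  = {α, δ, ε} ∪ {α, γ, δ, ζ}
  {β, γ, δ, ε, ζ}  = {δ, ζ} ∪ {β, γ, ε, ζ}
  [20 total]
Pass 3: 11 new —
  {α}  = S∖{β, γ, δ, ε, ζ}
  {β}  = S∖{α, γ, δ, ε, ζ}
  {ε}  = S∖{α, β, γ, δ, ζ}
  {ζ}  = S∖{α, β, γ, δ, ε}
  {α, γ}  = S∖{β, δ, ε, ζ}
  {α, ε}  = S∖{β, γ, δ, ζ}
  {β, γ}  = S∖{α, δ, ε, ζ}
  {γ, ζ}  = S∖{α, β, δ, ε}
  {α, δ, ζ}  = {α, δ} ∪ {δ, ζ}
  {β, δ, ε}  = {β, ε} ∪ {δ}
  {α, β, δ, ε, ζ}  = {β, ε} ∪ {α, δ, ε, ζ}
  [31 total]
Pass 4 adds 27:
  {γ}  = S∖{α, β, δ, ε, ζ}
  {α, β}  = {α} ∪ {β}
  {α, ζ}  = {α} ∪ {ζ}
  {β, δ}  = {β} ∪ {δ}
  {β, ζ}  = {β} ∪ {ζ}
  {δ, ε}  = {ε} ∪ {δ}
  {ε, ζ}  = {ζ} ∪ {ε}
  {α, β, γ}  = {α} ∪ {β, γ}
  {α, β, δ}  = {β} ∪ {α, δ}
  {α, β, ε}  = {β, ε} ∪ {α}
  {α, γ, δ}  = {α, δ} ∪ {α, γ}
  {α, γ, ε}  = {ε} ∪ {α, γ}
  {α, γ, ζ}  = S∖{β, δ, ε}
  {α, ε, ζ}  = {ζ} ∪ {α, ε}
  {β, γ, δ}  = {β, γ} ∪ {δ}
  {β, γ, ε}  = S∖{α, δ, ζ}
  {β, δ, ζ}  = {β} ∪ {δ, ζ}
  {β, ε, ζ}  = {β, ε} ∪ {ζ}
  {γ, δ, ζ}  = {γ, ζ} ∪ {δ}
  {γ, ε, ζ}  = {ε} ∪ {γ, ζ}
  {δ, ε, ζ}  = {ε} ∪ {δ, ζ}
  {α, β, γ, δ}  = {α, δ} ∪ {β, γ}
  {α, β, γ, ζ}  = {α} ∪ {β, γ, ζ}
  {α, β, δ, ζ}  = {β} ∪ {α, δ, ζ}
  {α, γ, δ, ε}  = {α, δ, ε} ∪ {α, γ}
  {α, γ, ε, ζ}  = {γ, ζ} ∪ {α, ε}
  {β, γ, δ, ε}  = {β, γ} ∪ {β, δ, ε}
  [58 total]
Pass 5. New:
  {γ, δ}  = {γ} ∪ {δ}
  {γ, ε}  = S∖{α, β, δ, ζ}
  {α, β, ζ}  = {α, ζ} ∪ {β}
  {γ, δ, ε}  = {δ, ε} ∪ {γ}
  {α, β, ε, ζ}  = {α, ζ} ∪ {α, β, ε}
  {γ, δ, ε, ζ}  = S∖{α, β}
  [64 total]
Pass 6: stable.

Hence σ(ℰ) has 64 members: { ∅, {α}, {β}, {γ}, {δ}, {ε}, {ζ}, {α, β}, {α, γ}, {α, δ}, {α, ε}, {α, ζ}, {β, γ}, {β, δ}, {β, ε}, {β, ζ}, {γ, δ}, {γ, ε}, {γ, ζ}, {δ, ε}, {δ, ζ}, {ε, ζ}, {α, β, γ}, {α, β, δ}, {α, β, ε}, {α, β, ζ}, {α, γ, δ}, {α, γ, ε}, {α, γ, ζ}, {α, δ, ε}, {α, δ, ζ}, {α, ε, ζ}, {β, γ, δ}, {β, γ, ε}, {β, γ, ζ}, {β, δ, ε}, {β, δ, ζ}, {β, ε, ζ}, {γ, δ, ε}, {γ, δ, ζ}, {γ, ε, ζ}, {δ, ε, ζ}, {α, β, γ, δ}, {α, β, γ, ε}, {α, β, γ, ζ}, {α, β, δ, ε}, {α, β, δ, ζ}, {α, β, ε, ζ}, {α, γ, δ, ε}, {α, γ, δ, ζ}, {α, γ, ε, ζ}, {α, δ, ε, ζ}, {β, γ, δ, ε}, {β, γ, δ, ζ}, {β, γ, ε, ζ}, {β, δ, ε, ζ}, {γ, δ, ε, ζ}, {α, β, γ, δ, ε}, {α, β, γ, δ, ζ}, {α, β, γ, ε, ζ}, {α, β, δ, ε, ζ}, {α, γ, δ, ε, ζ}, {β, γ, δ, ε, ζ}, S }.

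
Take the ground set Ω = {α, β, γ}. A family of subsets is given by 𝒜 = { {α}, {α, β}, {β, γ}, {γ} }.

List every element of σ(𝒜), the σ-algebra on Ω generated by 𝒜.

Seed the family with 𝒜 together with ∅ and Ω: { ∅, {α}, {γ}, {α, β}, {β, γ}, Ω }.
Round 1. New:
  {α, γ}  = {γ} ∪ {α}
  [7 total]
Round 2 (1 new):
  {β}  = ᶜ of {α, γ}
  [8 total]
Round 3: stable.

Therefore σ(𝒜) = { ∅, {α}, {β}, {γ}, {α, β}, {α, γ}, {β, γ}, Ω } (|σ(𝒜)| = 8).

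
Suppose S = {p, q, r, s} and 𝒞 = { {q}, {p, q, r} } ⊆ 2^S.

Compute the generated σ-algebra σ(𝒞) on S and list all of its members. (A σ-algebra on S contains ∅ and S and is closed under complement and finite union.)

Answer: σ(𝒞) = { {}, {q}, {s}, {p, r}, {q, s}, {p, q, r}, {p, r, s}, S }

Trace:
Take S₀ = 𝒞 ∪ {∅, S} = { {}, {q}, {p, q, r}, S }.
Round 1: +2 →
  {s}  = S∖{p, q, r}
  {p, r, s}  = S∖{q}
  — 6 sets.
Round 2: 1 new —
  {q, s}  = {s} ∪ {q}
  — 7 sets.
Round 3: +1 →
  {p, r}  = S∖{q, s}
  — 8 sets.
Round 4: no new sets; the family is a σ-algebra.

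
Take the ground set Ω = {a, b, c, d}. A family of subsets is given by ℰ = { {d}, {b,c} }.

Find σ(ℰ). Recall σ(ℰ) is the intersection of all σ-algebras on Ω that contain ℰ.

σ(ℰ) (8 sets): { ∅, {a}, {d}, {a,d}, {b,c}, {a,b,c}, {b,c,d}, Ω }

Derivation:
Seed the family with ℰ together with ∅ and Ω: { ∅, {d}, {b,c}, Ω }.
Round 1: 3 new —
  {a,d}  = {b,c}ᶜ
  {a,b,c}  = {d}ᶜ
  {b,c,d}  = {d} ∪ {b,c}
  — 7 sets.
Round 2 (1 new):
  {a}  = {b,c,d}ᶜ
  — 8 sets.
Round 3: already closed under ᶜ and ∪.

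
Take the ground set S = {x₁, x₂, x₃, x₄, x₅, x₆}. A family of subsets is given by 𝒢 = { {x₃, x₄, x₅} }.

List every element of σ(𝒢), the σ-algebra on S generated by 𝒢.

|σ(𝒢)| = 4.  σ(𝒢) = { {}, {x₁, x₂, x₆}, {x₃, x₄, x₅}, S }

Trace:
Seed the family with 𝒢 together with ∅ and S: { {}, {x₃, x₄, x₅}, S }.
Iteration 1 adds 1:
  {x₁, x₂, x₆}  = complement {x₃, x₄, x₅}
  — 4 sets.
After Iteration 2 the family is unchanged; done.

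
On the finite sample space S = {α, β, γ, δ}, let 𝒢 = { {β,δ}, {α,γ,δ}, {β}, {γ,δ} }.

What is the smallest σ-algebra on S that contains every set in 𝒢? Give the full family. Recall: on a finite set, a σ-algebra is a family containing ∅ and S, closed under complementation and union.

Answer: σ(𝒢) = { {}, {α}, {β}, {γ}, {δ}, {α,β}, {α,γ}, {α,δ}, {β,γ}, {β,δ}, {γ,δ}, {α,β,γ}, {α,β,δ}, {α,γ,δ}, {β,γ,δ}, S }

Trace:
Start: 𝒢 ∪ {∅, S} = { {}, {β}, {β,δ}, {γ,δ}, {α,γ,δ}, S }.
Step 1 (3 new):
  {α,β}  = complement {γ,δ}
  {α,γ}  = complement {β,δ}
  {β,γ,δ}  = {γ,δ} ∪ {β}
  [9 total]
Step 2. New:
  {α}  = complement {β,γ,δ}
  {α,β,γ}  = {α,β} ∪ {α,γ}
  {α,β,δ}  = {α,β} ∪ {β,δ}
  [12 total]
Step 3. New:
  {γ}  = complement {α,β,δ}
  {δ}  = complement {α,β,γ}
  [14 total]
Step 4: +2 →
  {α,δ}  = {δ} ∪ {α}
  {β,γ}  = {γ} ∪ {β}
  [16 total]
Step 5: stable.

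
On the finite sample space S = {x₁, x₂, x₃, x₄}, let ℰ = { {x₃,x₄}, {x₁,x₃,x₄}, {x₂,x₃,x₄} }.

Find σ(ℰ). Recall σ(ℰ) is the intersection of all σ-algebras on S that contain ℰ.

Take S₀ = ℰ ∪ {∅, S} = { ∅, {x₃,x₄}, {x₁,x₃,x₄}, {x₂,x₃,x₄}, S }.
Pass 1: +3 →
  {x₁}  = S∖{x₂,x₃,x₄}
  {x₂}  = S∖{x₁,x₃,x₄}
  {x₁,x₂}  = S∖{x₃,x₄}
  (now 8)
After Pass 2 the family is unchanged; done.

σ(ℰ) = { ∅, {x₁}, {x₂}, {x₁,x₂}, {x₃,x₄}, {x₁,x₃,x₄}, {x₂,x₃,x₄}, S }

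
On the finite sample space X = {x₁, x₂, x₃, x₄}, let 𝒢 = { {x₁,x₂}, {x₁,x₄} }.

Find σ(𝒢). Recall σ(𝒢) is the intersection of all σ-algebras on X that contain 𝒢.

Start: 𝒢 ∪ {∅, X} = { ∅, {x₁,x₂}, {x₁,x₄}, X }.
Round 1. New:
  {x₂,x₃}  = X∖{x₁,x₄}
  {x₃,x₄}  = X∖{x₁,x₂}
  {x₁,x₂,x₄}  = {x₁,x₂} ∪ {x₁,x₄}
  |family| = 7
Round 2: +4 →
  {x₃}  = X∖{x₁,x₂,x₄}
  {x₁,x₂,x₃}  = {x₂,x₃} ∪ {x₁,x₂}
  {x₁,x₃,x₄}  = {x₃,x₄} ∪ {x₁,x₄}
  {x₂,x₃,x₄}  = {x₃,x₄} ∪ {x₂,x₃}
  |family| = 11
Round 3 adds 3:
  {x₁}  = X∖{x₂,x₃,x₄}
  {x₂}  = X∖{x₁,x₃,x₄}
  {x₄}  = X∖{x₁,x₂,x₃}
  |family| = 14
Round 4. New:
  {x₁,x₃}  = {x₃} ∪ {x₁}
  {x₂,x₄}  = {x₄} ∪ {x₂}
  |family| = 16
Round 5: closed — nothing new.

Therefore σ(𝒢) = { ∅, {x₁}, {x₂}, {x₃}, {x₄}, {x₁,x₂}, {x₁,x₃}, {x₁,x₄}, {x₂,x₃}, {x₂,x₄}, {x₃,x₄}, {x₁,x₂,x₃}, {x₁,x₂,x₄}, {x₁,x₃,x₄}, {x₂,x₃,x₄}, X } (|σ(𝒢)| = 16).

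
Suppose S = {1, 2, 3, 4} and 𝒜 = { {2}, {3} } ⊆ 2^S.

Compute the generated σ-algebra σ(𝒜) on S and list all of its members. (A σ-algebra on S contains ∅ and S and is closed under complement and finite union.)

Take S₀ = 𝒜 ∪ {∅, S} = { {}, {2}, {3}, S }.
Iteration 1: +3 →
  {2, 3}  = {3} ∪ {2}
  {1, 2, 4}  = ᶜ of {3}
  {1, 3, 4}  = ᶜ of {2}
  — 7 sets.
Iteration 2: +1 →
  {1, 4}  = ᶜ of {2, 3}
  — 8 sets.
Iteration 3: already closed under ᶜ and ∪.

Hence σ(𝒜) has 8 members: { {}, {2}, {3}, {1, 4}, {2, 3}, {1, 2, 4}, {1, 3, 4}, S }.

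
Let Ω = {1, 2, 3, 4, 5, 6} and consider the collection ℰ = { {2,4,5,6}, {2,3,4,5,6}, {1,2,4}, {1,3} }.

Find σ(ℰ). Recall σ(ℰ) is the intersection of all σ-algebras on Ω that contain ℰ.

Answer: σ(ℰ) = { {}, {1}, {3}, {1,3}, {2,4}, {5,6}, {1,2,4}, {1,5,6}, {2,3,4}, {3,5,6}, {1,2,3,4}, {1,3,5,6}, {2,4,5,6}, {1,2,4,5,6}, {2,3,4,5,6}, Ω }

Derivation:
Initial family (6 sets): { {}, {1,3}, {1,2,4}, {2,4,5,6}, {2,3,4,5,6}, Ω }.
Pass 1. New:
  {1}  = Ω∖{2,3,4,5,6}
  {3,5,6}  = Ω∖{1,2,4}
  {1,2,3,4}  = {1,3} ∪ {1,2,4}
  {1,2,4,5,6}  = {2,4,5,6} ∪ {1,2,4}
  — 10 sets.
Pass 2: 3 new —
  {3}  = Ω∖{1,2,4,5,6}
  {5,6}  = Ω∖{1,2,3,4}
  {1,3,5,6}  = {1,3} ∪ {3,5,6}
  — 13 sets.
Pass 3 adds 2:
  {2,4}  = Ω∖{1,3,5,6}
  {1,5,6}  = {5,6} ∪ {1}
  — 15 sets.
Pass 4: +1 →
  {2,3,4}  = Ω∖{1,5,6}
  — 16 sets.
Pass 5: already closed under ᶜ and ∪.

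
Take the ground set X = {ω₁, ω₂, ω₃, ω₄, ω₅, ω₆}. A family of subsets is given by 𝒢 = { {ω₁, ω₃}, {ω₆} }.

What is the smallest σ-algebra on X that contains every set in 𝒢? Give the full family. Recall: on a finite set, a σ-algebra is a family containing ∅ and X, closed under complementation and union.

Seed the family with 𝒢 together with ∅ and X: { {}, {ω₆}, {ω₁, ω₃}, X }.
Iteration 1 adds 3:
  {ω₁, ω₃, ω₆}  = {ω₁, ω₃} ∪ {ω₆}
  {ω₂, ω₄, ω₅, ω₆}  = complement {ω₁, ω₃}
  {ω₁, ω₂, ω₃, ω₄, ω₅}  = complement {ω₆}
  — 7 sets.
Iteration 2: +1 →
  {ω₂, ω₄, ω₅}  = complement {ω₁, ω₃, ω₆}
  — 8 sets.
Iteration 3: no new sets; the family is a σ-algebra.

|σ(𝒢)| = 8.  σ(𝒢) = { {}, {ω₆}, {ω₁, ω₃}, {ω₁, ω₃, ω₆}, {ω₂, ω₄, ω₅}, {ω₂, ω₄, ω₅, ω₆}, {ω₁, ω₂, ω₃, ω₄, ω₅}, X }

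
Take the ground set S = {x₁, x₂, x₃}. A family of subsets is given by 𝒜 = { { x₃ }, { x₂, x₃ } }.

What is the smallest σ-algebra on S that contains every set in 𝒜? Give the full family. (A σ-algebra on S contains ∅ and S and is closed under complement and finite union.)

Take S₀ = 𝒜 ∪ {∅, S} = { {  }, { x₃ }, { x₂, x₃ }, S }.
Iteration 1. New:
  { x₁ }  = { x₂, x₃ }ᶜ
  { x₁, x₂ }  = { x₃ }ᶜ
  [6 total]
Iteration 2. New:
  { x₁, x₃ }  = { x₃ } ∪ { x₁ }
  [7 total]
Iteration 3: +1 →
  { x₂ }  = { x₁, x₃ }ᶜ
  [8 total]
After Iteration 4 the family is unchanged; done.

Therefore σ(𝒜) = { {  }, { x₁ }, { x₂ }, { x₃ }, { x₁, x₂ }, { x₁, x₃ }, { x₂, x₃ }, S } (|σ(𝒜)| = 8).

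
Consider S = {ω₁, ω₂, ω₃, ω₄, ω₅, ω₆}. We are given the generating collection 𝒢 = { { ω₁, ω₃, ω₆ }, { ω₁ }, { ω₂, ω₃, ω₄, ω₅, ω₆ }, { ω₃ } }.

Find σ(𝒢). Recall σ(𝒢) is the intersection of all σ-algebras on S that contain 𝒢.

Take S₀ = 𝒢 ∪ {∅, S} = { {}, { ω₁ }, { ω₃ }, { ω₁, ω₃, ω₆ }, { ω₂, ω₃, ω₄, ω₅, ω₆ }, S }.
Iteration 1 adds 3:
  { ω₁, ω₃ }  = { ω₃ } ∪ { ω₁ }
  { ω₂, ω₄, ω₅ }  = complement { ω₁, ω₃, ω₆ }
  { ω₁, ω₂, ω₄, ω₅, ω₆ }  = complement { ω₃ }
Iteration 2: +4 →
  { ω₁, ω₂, ω₄, ω₅ }  = { ω₂, ω₄, ω₅ } ∪ { ω₁ }
  { ω₂, ω₃, ω₄, ω₅ }  = { ω₃ } ∪ { ω₂, ω₄, ω₅ }
  { ω₂, ω₄, ω₅, ω₆ }  = complement { ω₁, ω₃ }
  { ω₁, ω₂, ω₃, ω₄, ω₅ }  = { ω₁, ω₃ } ∪ { ω₂, ω₄, ω₅ }
Iteration 3 adds 3:
  { ω₆ }  = complement { ω₁, ω₂, ω₃, ω₄, ω₅ }
  { ω₁, ω₆ }  = complement { ω₂, ω₃, ω₄, ω₅ }
  { ω₃, ω₆ }  = complement { ω₁, ω₂, ω₄, ω₅ }
Iteration 4: stable.

|σ(𝒢)| = 16.  σ(𝒢) = { {}, { ω₁ }, { ω₃ }, { ω₆ }, { ω₁, ω₃ }, { ω₁, ω₆ }, { ω₃, ω₆ }, { ω₁, ω₃, ω₆ }, { ω₂, ω₄, ω₅ }, { ω₁, ω₂, ω₄, ω₅ }, { ω₂, ω₃, ω₄, ω₅ }, { ω₂, ω₄, ω₅, ω₆ }, { ω₁, ω₂, ω₃, ω₄, ω₅ }, { ω₁, ω₂, ω₄, ω₅, ω₆ }, { ω₂, ω₃, ω₄, ω₅, ω₆ }, S }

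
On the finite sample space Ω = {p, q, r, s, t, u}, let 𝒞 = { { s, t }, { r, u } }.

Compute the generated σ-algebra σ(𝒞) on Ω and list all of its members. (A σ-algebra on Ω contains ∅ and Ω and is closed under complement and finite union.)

σ(𝒞) (8 sets): { ∅, { p, q }, { r, u }, { s, t }, { p, q, r, u }, { p, q, s, t }, { r, s, t, u }, Ω }

Trace:
Take S₀ = 𝒞 ∪ {∅, Ω} = { ∅, { r, u }, { s, t }, Ω }.
Round 1. New:
  { p, q, r, u }  = complement { s, t }
  { p, q, s, t }  = complement { r, u }
  { r, s, t, u }  = { s, t } ∪ { r, u }
Round 2 adds 1:
  { p, q }  = complement { r, s, t, u }
After Round 3 the family is unchanged; done.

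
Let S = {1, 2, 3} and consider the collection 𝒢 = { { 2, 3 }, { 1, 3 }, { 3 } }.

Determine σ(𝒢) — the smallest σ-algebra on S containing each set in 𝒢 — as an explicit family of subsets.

Seed the family with 𝒢 together with ∅ and S: { {  }, { 3 }, { 1, 3 }, { 2, 3 }, S }.
Pass 1. New:
  { 1 }  = S∖{ 2, 3 }
  { 2 }  = S∖{ 1, 3 }
  { 1, 2 }  = S∖{ 3 }
  (now 8)
Pass 2: no new sets; the family is a σ-algebra.

Hence σ(𝒢) has 8 members: { {  }, { 1 }, { 2 }, { 3 }, { 1, 2 }, { 1, 3 }, { 2, 3 }, S }.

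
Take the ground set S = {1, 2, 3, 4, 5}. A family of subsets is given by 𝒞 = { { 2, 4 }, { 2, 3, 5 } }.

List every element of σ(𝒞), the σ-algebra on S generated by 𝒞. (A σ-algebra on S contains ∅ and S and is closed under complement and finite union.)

Seed the family with 𝒞 together with ∅ and S: { ∅, { 2, 4 }, { 2, 3, 5 }, S }.
Pass 1: 3 new —
  { 1, 4 }  = { 2, 3, 5 }ᶜ
  { 1, 3, 5 }  = { 2, 4 }ᶜ
  { 2, 3, 4, 5 }  = { 2, 4 } ∪ { 2, 3, 5 }
  — 7 sets.
Pass 2: 4 new —
  { 1 }  = { 2, 3, 4, 5 }ᶜ
  { 1, 2, 4 }  = { 1, 4 } ∪ { 2, 4 }
  { 1, 2, 3, 5 }  = { 2, 3, 5 } ∪ { 1, 3, 5 }
  { 1, 3, 4, 5 }  = { 1, 4 } ∪ { 1, 3, 5 }
  — 11 sets.
Pass 3 adds 3:
  { 2 }  = { 1, 3, 4, 5 }ᶜ
  { 4 }  = { 1, 2, 3, 5 }ᶜ
  { 3, 5 }  = { 1, 2, 4 }ᶜ
  — 14 sets.
Pass 4 adds 2:
  { 1, 2 }  = { 2 } ∪ { 1 }
  { 3, 4, 5 }  = { 4 } ∪ { 3, 5 }
  — 16 sets.
Pass 5: stable.

σ(𝒞) = { ∅, { 1 }, { 2 }, { 4 }, { 1, 2 }, { 1, 4 }, { 2, 4 }, { 3, 5 }, { 1, 2, 4 }, { 1, 3, 5 }, { 2, 3, 5 }, { 3, 4, 5 }, { 1, 2, 3, 5 }, { 1, 3, 4, 5 }, { 2, 3, 4, 5 }, S }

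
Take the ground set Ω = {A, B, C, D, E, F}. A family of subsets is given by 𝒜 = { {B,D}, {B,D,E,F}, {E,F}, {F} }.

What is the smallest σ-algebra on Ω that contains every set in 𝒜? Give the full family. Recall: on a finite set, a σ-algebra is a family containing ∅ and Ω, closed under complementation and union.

Take S₀ = 𝒜 ∪ {∅, Ω} = { {}, {F}, {B,D}, {E,F}, {B,D,E,F}, Ω }.
Pass 1: 5 new —
  {A,C}  = ᶜ of {B,D,E,F}
  {B,D,F}  = {B,D} ∪ {F}
  {A,B,C,D}  = ᶜ of {E,F}
  {A,C,E,F}  = ᶜ of {B,D}
  {A,B,C,D,E}  = ᶜ of {F}
Pass 2: 3 new —
  {A,C,E}  = ᶜ of {B,D,F}
  {A,C,F}  = {F} ∪ {A,C}
  {A,B,C,D,F}  = {B,D,F} ∪ {A,C}
Pass 3: +2 →
  {E}  = ᶜ of {A,B,C,D,F}
  {B,D,E}  = ᶜ of {A,C,F}
Pass 4 adds nothing — fixpoint reached.

|σ(𝒜)| = 16.  σ(𝒜) = { {}, {E}, {F}, {A,C}, {B,D}, {E,F}, {A,C,E}, {A,C,F}, {B,D,E}, {B,D,F}, {A,B,C,D}, {A,C,E,F}, {B,D,E,F}, {A,B,C,D,E}, {A,B,C,D,F}, Ω }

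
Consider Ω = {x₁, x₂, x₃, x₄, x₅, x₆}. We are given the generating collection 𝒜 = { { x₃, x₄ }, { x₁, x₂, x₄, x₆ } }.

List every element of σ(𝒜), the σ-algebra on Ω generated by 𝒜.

Take S₀ = 𝒜 ∪ {∅, Ω} = { {}, { x₃, x₄ }, { x₁, x₂, x₄, x₆ }, Ω }.
Iteration 1 adds 3:
  { x₃, x₅ }  = Ω∖{ x₁, x₂, x₄, x₆ }
  { x₁, x₂, x₅, x₆ }  = Ω∖{ x₃, x₄ }
  { x₁, x₂, x₃, x₄, x₆ }  = { x₃, x₄ } ∪ { x₁, x₂, x₄, x₆ }
  — 7 sets.
Iteration 2: +4 →
  { x₅ }  = Ω∖{ x₁, x₂, x₃, x₄, x₆ }
  { x₃, x₄, x₅ }  = { x₃, x₄ } ∪ { x₃, x₅ }
  { x₁, x₂, x₃, x₅, x₆ }  = { x₃, x₅ } ∪ { x₁, x₂, x₅, x₆ }
  { x₁, x₂, x₄, x₅, x₆ }  = { x₁, x₂, x₄, x₆ } ∪ { x₁, x₂, x₅, x₆ }
  — 11 sets.
Iteration 3 adds 3:
  { x₃ }  = Ω∖{ x₁, x₂, x₄, x₅, x₆ }
  { x₄ }  = Ω∖{ x₁, x₂, x₃, x₅, x₆ }
  { x₁, x₂, x₆ }  = Ω∖{ x₃, x₄, x₅ }
  — 14 sets.
Iteration 4 adds 2:
  { x₄, x₅ }  = { x₄ } ∪ { x₅ }
  { x₁, x₂, x₃, x₆ }  = { x₃ } ∪ { x₁, x₂, x₆ }
  — 16 sets.
After Iteration 5 the family is unchanged; done.

Hence σ(𝒜) has 16 members: { {}, { x₃ }, { x₄ }, { x₅ }, { x₃, x₄ }, { x₃, x₅ }, { x₄, x₅ }, { x₁, x₂, x₆ }, { x₃, x₄, x₅ }, { x₁, x₂, x₃, x₆ }, { x₁, x₂, x₄, x₆ }, { x₁, x₂, x₅, x₆ }, { x₁, x₂, x₃, x₄, x₆ }, { x₁, x₂, x₃, x₅, x₆ }, { x₁, x₂, x₄, x₅, x₆ }, Ω }.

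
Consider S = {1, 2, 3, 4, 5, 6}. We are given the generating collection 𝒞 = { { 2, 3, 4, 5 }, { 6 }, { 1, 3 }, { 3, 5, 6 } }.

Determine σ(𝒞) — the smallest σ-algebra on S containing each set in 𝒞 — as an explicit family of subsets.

σ(𝒞) (32 sets): { {  }, { 1 }, { 3 }, { 5 }, { 6 }, { 1, 3 }, { 1, 5 }, { 1, 6 }, { 2, 4 }, { 3, 5 }, { 3, 6 }, { 5, 6 }, { 1, 2, 4 }, { 1, 3, 5 }, { 1, 3, 6 }, { 1, 5, 6 }, { 2, 3, 4 }, { 2, 4, 5 }, { 2, 4, 6 }, { 3, 5, 6 }, { 1, 2, 3, 4 }, { 1, 2, 4, 5 }, { 1, 2, 4, 6 }, { 1, 3, 5, 6 }, { 2, 3, 4, 5 }, { 2, 3, 4, 6 }, { 2, 4, 5, 6 }, { 1, 2, 3, 4, 5 }, { 1, 2, 3, 4, 6 }, { 1, 2, 4, 5, 6 }, { 2, 3, 4, 5, 6 }, S }

Working:
Seed the family with 𝒞 together with ∅ and S: { {  }, { 6 }, { 1, 3 }, { 3, 5, 6 }, { 2, 3, 4, 5 }, S }.
Round 1 adds 7:
  { 1, 6 }  = S∖{ 2, 3, 4, 5 }
  { 1, 2, 4 }  = S∖{ 3, 5, 6 }
  { 1, 3, 6 }  = { 1, 3 } ∪ { 6 }
  { 1, 3, 5, 6 }  = { 1, 3 } ∪ { 3, 5, 6 }
  { 2, 4, 5, 6 }  = S∖{ 1, 3 }
  { 1, 2, 3, 4, 5 }  = S∖{ 6 }
  { 2, 3, 4, 5, 6 }  = { 3, 5, 6 } ∪ { 2, 3, 4, 5 }
  (now 13)
Round 2: 7 new —
  { 1 }  = S∖{ 2, 3, 4, 5, 6 }
  { 2, 4 }  = S∖{ 1, 3, 5, 6 }
  { 2, 4, 5 }  = S∖{ 1, 3, 6 }
  { 1, 2, 3, 4 }  = { 1, 2, 4 } ∪ { 1, 3 }
  { 1, 2, 4, 6 }  = { 1, 6 } ∪ { 1, 2, 4 }
  { 1, 2, 3, 4, 6 }  = { 1, 3, 6 } ∪ { 1, 2, 4 }
  { 1, 2, 4, 5, 6 }  = { 1, 6 } ∪ { 2, 4, 5, 6 }
  (now 20)
Round 3: +6 →
  { 3 }  = S∖{ 1, 2, 4, 5, 6 }
  { 5 }  = S∖{ 1, 2, 3, 4, 6 }
  { 3, 5 }  = S∖{ 1, 2, 4, 6 }
  { 5, 6 }  = S∖{ 1, 2, 3, 4 }
  { 2, 4, 6 }  = { 2, 4 } ∪ { 6 }
  { 1, 2, 4, 5 }  = { 2, 4, 5 } ∪ { 1, 2, 4 }
  (now 26)
Round 4 (6 new):
  { 1, 5 }  = { 5 } ∪ { 1 }
  { 3, 6 }  = S∖{ 1, 2, 4, 5 }
  { 1, 3, 5 }  = S∖{ 2, 4, 6 }
  { 1, 5, 6 }  = { 5, 6 } ∪ { 1, 6 }
  { 2, 3, 4 }  = { 3 } ∪ { 2, 4 }
  { 2, 3, 4, 6 }  = { 2, 4, 6 } ∪ { 3 }
  (now 32)
Round 5 adds nothing — fixpoint reached.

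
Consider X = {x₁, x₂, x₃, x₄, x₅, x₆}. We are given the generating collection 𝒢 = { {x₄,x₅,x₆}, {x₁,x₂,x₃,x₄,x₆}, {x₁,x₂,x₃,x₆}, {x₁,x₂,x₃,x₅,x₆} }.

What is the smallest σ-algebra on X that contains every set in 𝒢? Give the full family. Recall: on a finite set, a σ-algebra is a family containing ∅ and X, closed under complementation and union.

Initial family (6 sets): { {}, {x₄,x₅,x₆}, {x₁,x₂,x₃,x₆}, {x₁,x₂,x₃,x₄,x₆}, {x₁,x₂,x₃,x₅,x₆}, X }.
Iteration 1: +4 →
  {x₄}  = ᶜ of {x₁,x₂,x₃,x₅,x₆}
  {x₅}  = ᶜ of {x₁,x₂,x₃,x₄,x₆}
  {x₄,x₅}  = ᶜ of {x₁,x₂,x₃,x₆}
  {x₁,x₂,x₃}  = ᶜ of {x₄,x₅,x₆}
  (now 10)
Iteration 2: +3 →
  {x₁,x₂,x₃,x₄}  = {x₁,x₂,x₃} ∪ {x₄}
  {x₁,x₂,x₃,x₅}  = {x₁,x₂,x₃} ∪ {x₅}
  {x₁,x₂,x₃,x₄,x₅}  = {x₁,x₂,x₃} ∪ {x₄,x₅}
  (now 13)
Iteration 3 (3 new):
  {x₆}  = ᶜ of {x₁,x₂,x₃,x₄,x₅}
  {x₄,x₆}  = ᶜ of {x₁,x₂,x₃,x₅}
  {x₅,x₆}  = ᶜ of {x₁,x₂,x₃,x₄}
  (now 16)
Iteration 4 adds nothing — fixpoint reached.

Therefore σ(𝒢) = { {}, {x₄}, {x₅}, {x₆}, {x₄,x₅}, {x₄,x₆}, {x₅,x₆}, {x₁,x₂,x₃}, {x₄,x₅,x₆}, {x₁,x₂,x₃,x₄}, {x₁,x₂,x₃,x₅}, {x₁,x₂,x₃,x₆}, {x₁,x₂,x₃,x₄,x₅}, {x₁,x₂,x₃,x₄,x₆}, {x₁,x₂,x₃,x₅,x₆}, X } (|σ(𝒢)| = 16).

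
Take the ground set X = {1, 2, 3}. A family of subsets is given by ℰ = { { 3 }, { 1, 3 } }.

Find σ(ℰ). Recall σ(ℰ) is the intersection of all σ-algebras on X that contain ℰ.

Start: ℰ ∪ {∅, X} = { {}, { 3 }, { 1, 3 }, X }.
Iteration 1: +2 →
  { 2 }  = ᶜ of { 1, 3 }
  { 1, 2 }  = ᶜ of { 3 }
  |family| = 6
Iteration 2 (1 new):
  { 2, 3 }  = { 3 } ∪ { 2 }
  |family| = 7
Iteration 3: 1 new —
  { 1 }  = ᶜ of { 2, 3 }
  |family| = 8
Iteration 4 adds nothing — fixpoint reached.

|σ(ℰ)| = 8.  σ(ℰ) = { {}, { 1 }, { 2 }, { 3 }, { 1, 2 }, { 1, 3 }, { 2, 3 }, X }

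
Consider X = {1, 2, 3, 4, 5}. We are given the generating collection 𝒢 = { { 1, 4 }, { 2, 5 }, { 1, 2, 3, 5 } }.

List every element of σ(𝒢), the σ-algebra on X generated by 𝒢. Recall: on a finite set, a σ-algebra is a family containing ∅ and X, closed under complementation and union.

Begin from { {  }, { 1, 4 }, { 2, 5 }, { 1, 2, 3, 5 }, X } (that is, 𝒢 plus ∅ and X).
Step 1. New:
  { 4 }  = complement { 1, 2, 3, 5 }
  { 1, 3, 4 }  = complement { 2, 5 }
  { 2, 3, 5 }  = complement { 1, 4 }
  { 1, 2, 4, 5 }  = { 2, 5 } ∪ { 1, 4 }
Step 2. New:
  { 3 }  = complement { 1, 2, 4, 5 }
  { 2, 4, 5 }  = { 2, 5 } ∪ { 4 }
  { 2, 3, 4, 5 }  = { 2, 3, 5 } ∪ { 4 }
Step 3: +3 →
  { 1 }  = complement { 2, 3, 4, 5 }
  { 1, 3 }  = complement { 2, 4, 5 }
  { 3, 4 }  = { 3 } ∪ { 4 }
Step 4 adds 1:
  { 1, 2, 5 }  = complement { 3, 4 }
Step 5 adds nothing — fixpoint reached.

σ(𝒢) = { {  }, { 1 }, { 3 }, { 4 }, { 1, 3 }, { 1, 4 }, { 2, 5 }, { 3, 4 }, { 1, 2, 5 }, { 1, 3, 4 }, { 2, 3, 5 }, { 2, 4, 5 }, { 1, 2, 3, 5 }, { 1, 2, 4, 5 }, { 2, 3, 4, 5 }, X }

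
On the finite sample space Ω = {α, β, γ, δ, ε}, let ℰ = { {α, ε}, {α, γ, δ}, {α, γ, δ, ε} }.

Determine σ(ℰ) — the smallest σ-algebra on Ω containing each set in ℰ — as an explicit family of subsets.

σ(ℰ) (16 sets): { {}, {α}, {β}, {ε}, {α, β}, {α, ε}, {β, ε}, {γ, δ}, {α, β, ε}, {α, γ, δ}, {β, γ, δ}, {γ, δ, ε}, {α, β, γ, δ}, {α, γ, δ, ε}, {β, γ, δ, ε}, Ω }

Working:
Take S₀ = ℰ ∪ {∅, Ω} = { {}, {α, ε}, {α, γ, δ}, {α, γ, δ, ε}, Ω }.
Pass 1. New:
  {β}  = ᶜ of {α, γ, δ, ε}
  {β, ε}  = ᶜ of {α, γ, δ}
  {β, γ, δ}  = ᶜ of {α, ε}
  |family| = 8
Pass 2: +3 →
  {α, β, ε}  = {β, ε} ∪ {α, ε}
  {α, β, γ, δ}  = {β} ∪ {α, γ, δ}
  {β, γ, δ, ε}  = {β, ε} ∪ {β, γ, δ}
  |family| = 11
Pass 3 adds 3:
  {α}  = ᶜ of {β, γ, δ, ε}
  {ε}  = ᶜ of {α, β, γ, δ}
  {γ, δ}  = ᶜ of {α, β, ε}
  |family| = 14
Pass 4: +2 →
  {α, β}  = {β} ∪ {α}
  {γ, δ, ε}  = {γ, δ} ∪ {ε}
  |family| = 16
Pass 5 adds nothing — fixpoint reached.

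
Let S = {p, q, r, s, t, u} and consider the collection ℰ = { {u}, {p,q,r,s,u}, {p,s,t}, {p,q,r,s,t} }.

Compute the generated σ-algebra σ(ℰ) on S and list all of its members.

σ(ℰ) (16 sets): { {}, {t}, {u}, {p,s}, {q,r}, {t,u}, {p,s,t}, {p,s,u}, {q,r,t}, {q,r,u}, {p,q,r,s}, {p,s,t,u}, {q,r,t,u}, {p,q,r,s,t}, {p,q,r,s,u}, S }

Trace:
Begin from { {}, {u}, {p,s,t}, {p,q,r,s,t}, {p,q,r,s,u}, S } (that is, ℰ plus ∅ and S).
Step 1. New:
  {t}  = complement {p,q,r,s,u}
  {q,r,u}  = complement {p,s,t}
  {p,s,t,u}  = {p,s,t} ∪ {u}
  — 9 sets.
Step 2 (3 new):
  {q,r}  = complement {p,s,t,u}
  {t,u}  = {u} ∪ {t}
  {q,r,t,u}  = {q,r,u} ∪ {t}
  — 12 sets.
Step 3. New:
  {p,s}  = complement {q,r,t,u}
  {q,r,t}  = {q,r} ∪ {t}
  {p,q,r,s}  = complement {t,u}
  — 15 sets.
Step 4: +1 →
  {p,s,u}  = complement {q,r,t}
  — 16 sets.
Step 5: no new sets; the family is a σ-algebra.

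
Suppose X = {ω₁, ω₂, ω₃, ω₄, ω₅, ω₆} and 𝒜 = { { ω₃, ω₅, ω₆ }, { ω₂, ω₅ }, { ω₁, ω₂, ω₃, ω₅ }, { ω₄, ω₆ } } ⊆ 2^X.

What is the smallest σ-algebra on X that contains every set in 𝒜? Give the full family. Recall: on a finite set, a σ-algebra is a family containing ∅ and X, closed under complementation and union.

σ(𝒜) (64 sets): { {  }, { ω₁ }, { ω₂ }, { ω₃ }, { ω₄ }, { ω₅ }, { ω₆ }, { ω₁, ω₂ }, { ω₁, ω₃ }, { ω₁, ω₄ }, { ω₁, ω₅ }, { ω₁, ω₆ }, { ω₂, ω₃ }, { ω₂, ω₄ }, { ω₂, ω₅ }, { ω₂, ω₆ }, { ω₃, ω₄ }, { ω₃, ω₅ }, { ω₃, ω₆ }, { ω₄, ω₅ }, { ω₄, ω₆ }, { ω₅, ω₆ }, { ω₁, ω₂, ω₃ }, { ω₁, ω₂, ω₄ }, { ω₁, ω₂, ω₅ }, { ω₁, ω₂, ω₆ }, { ω₁, ω₃, ω₄ }, { ω₁, ω₃, ω₅ }, { ω₁, ω₃, ω₆ }, { ω₁, ω₄, ω₅ }, { ω₁, ω₄, ω₆ }, { ω₁, ω₅, ω₆ }, { ω₂, ω₃, ω₄ }, { ω₂, ω₃, ω₅ }, { ω₂, ω₃, ω₆ }, { ω₂, ω₄, ω₅ }, { ω₂, ω₄, ω₆ }, { ω₂, ω₅, ω₆ }, { ω₃, ω₄, ω₅ }, { ω₃, ω₄, ω₆ }, { ω₃, ω₅, ω₆ }, { ω₄, ω₅, ω₆ }, { ω₁, ω₂, ω₃, ω₄ }, { ω₁, ω₂, ω₃, ω₅ }, { ω₁, ω₂, ω₃, ω₆ }, { ω₁, ω₂, ω₄, ω₅ }, { ω₁, ω₂, ω₄, ω₆ }, { ω₁, ω₂, ω₅, ω₆ }, { ω₁, ω₃, ω₄, ω₅ }, { ω₁, ω₃, ω₄, ω₆ }, { ω₁, ω₃, ω₅, ω₆ }, { ω₁, ω₄, ω₅, ω₆ }, { ω₂, ω₃, ω₄, ω₅ }, { ω₂, ω₃, ω₄, ω₆ }, { ω₂, ω₃, ω₅, ω₆ }, { ω₂, ω₄, ω₅, ω₆ }, { ω₃, ω₄, ω₅, ω₆ }, { ω₁, ω₂, ω₃, ω₄, ω₅ }, { ω₁, ω₂, ω₃, ω₄, ω₆ }, { ω₁, ω₂, ω₃, ω₅, ω₆ }, { ω₁, ω₂, ω₄, ω₅, ω₆ }, { ω₁, ω₃, ω₄, ω₅, ω₆ }, { ω₂, ω₃, ω₄, ω₅, ω₆ }, X }

Working:
Initial family (6 sets): { {  }, { ω₂, ω₅ }, { ω₄, ω₆ }, { ω₃, ω₅, ω₆ }, { ω₁, ω₂, ω₃, ω₅ }, X }.
Step 1: +6 →
  { ω₁, ω₂, ω₄ }  = { ω₃, ω₅, ω₆ }ᶜ
  { ω₁, ω₃, ω₄, ω₆ }  = { ω₂, ω₅ }ᶜ
  { ω₂, ω₃, ω₅, ω₆ }  = { ω₂, ω₅ } ∪ { ω₃, ω₅, ω₆ }
  { ω₂, ω₄, ω₅, ω₆ }  = { ω₂, ω₅ } ∪ { ω₄, ω₆ }
  { ω₃, ω₄, ω₅, ω₆ }  = { ω₃, ω₅, ω₆ } ∪ { ω₄, ω₆ }
  { ω₁, ω₂, ω₃, ω₅, ω₆ }  = { ω₃, ω₅, ω₆ } ∪ { ω₁, ω₂, ω₃, ω₅ }
Step 2 adds 11:
  { ω₄ }  = { ω₁, ω₂, ω₃, ω₅, ω₆ }ᶜ
  { ω₁, ω₂ }  = { ω₃, ω₄, ω₅, ω₆ }ᶜ
  { ω₁, ω₃ }  = { ω₂, ω₄, ω₅, ω₆ }ᶜ
  { ω₁, ω₄ }  = { ω₂, ω₃, ω₅, ω₆ }ᶜ
  { ω₁, ω₂, ω₄, ω₅ }  = { ω₂, ω₅ } ∪ { ω₁, ω₂, ω₄ }
  { ω₁, ω₂, ω₄, ω₆ }  = { ω₁, ω₂, ω₄ } ∪ { ω₄, ω₆ }
  { ω₁, ω₂, ω₃, ω₄, ω₅ }  = { ω₁, ω₂, ω₄ } ∪ { ω₁, ω₂, ω₃, ω₅ }
  { ω₁, ω₂, ω₃, ω₄, ω₆ }  = { ω₁, ω₂, ω₄ } ∪ { ω₁, ω₃, ω₄, ω₆ }
  { ω₁, ω₂, ω₄, ω₅, ω₆ }  = { ω₁, ω₂, ω₄ } ∪ { ω₂, ω₄, ω₅, ω₆ }
  { ω₁, ω₃, ω₄, ω₅, ω₆ }  = { ω₃, ω₄, ω₅, ω₆ } ∪ { ω₁, ω₃, ω₄, ω₆ }
  { ω₂, ω₃, ω₄, ω₅, ω₆ }  = { ω₂, ω₅ } ∪ { ω₃, ω₄, ω₅, ω₆ }
Step 3 adds 14:
  { ω₁ }  = { ω₂, ω₃, ω₄, ω₅, ω₆ }ᶜ
  { ω₂ }  = { ω₁, ω₃, ω₄, ω₅, ω₆ }ᶜ
  { ω₃ }  = { ω₁, ω₂, ω₄, ω₅, ω₆ }ᶜ
  { ω₅ }  = { ω₁, ω₂, ω₃, ω₄, ω₆ }ᶜ
  { ω₆ }  = { ω₁, ω₂, ω₃, ω₄, ω₅ }ᶜ
  { ω₃, ω₅ }  = { ω₁, ω₂, ω₄, ω₆ }ᶜ
  { ω₃, ω₆ }  = { ω₁, ω₂, ω₄, ω₅ }ᶜ
  { ω₁, ω₂, ω₃ }  = { ω₁, ω₃ } ∪ { ω₁, ω₂ }
  { ω₁, ω₂, ω₅ }  = { ω₂, ω₅ } ∪ { ω₁, ω₂ }
  { ω₁, ω₃, ω₄ }  = { ω₁, ω₄ } ∪ { ω₁, ω₃ }
  { ω₁, ω₄, ω₆ }  = { ω₁, ω₄ } ∪ { ω₄, ω₆ }
  { ω₂, ω₄, ω₅ }  = { ω₂, ω₅ } ∪ { ω₄ }
  { ω₁, ω₂, ω₃, ω₄ }  = { ω₁, ω₃ } ∪ { ω₁, ω₂, ω₄ }
  { ω₁, ω₃, ω₅, ω₆ }  = { ω₁, ω₃ } ∪ { ω₃, ω₅, ω₆ }
Step 4: +24 →
  { ω₁, ω₅ }  = { ω₁ } ∪ { ω₅ }
  { ω₁, ω₆ }  = { ω₁ } ∪ { ω₆ }
  { ω₂, ω₃ }  = { ω₂ } ∪ { ω₃ }
  { ω₂, ω₄ }  = { ω₁, ω₃, ω₅, ω₆ }ᶜ
  { ω₂, ω₆ }  = { ω₂ } ∪ { ω₆ }
  { ω₃, ω₄ }  = { ω₃ } ∪ { ω₄ }
  { ω₄, ω₅ }  = { ω₅ } ∪ { ω₄ }
  { ω₅, ω₆ }  = { ω₁, ω₂, ω₃, ω₄ }ᶜ
  { ω₁, ω₂, ω₆ }  = { ω₁, ω₂ } ∪ { ω₆ }
  { ω₁, ω₃, ω₅ }  = { ω₁ } ∪ { ω₃, ω₅ }
  { ω₁, ω₃, ω₆ }  = { ω₂, ω₄, ω₅ }ᶜ
  { ω₁, ω₄, ω₅ }  = { ω₅ } ∪ { ω₁, ω₄ }
  { ω₂, ω₃, ω₅ }  = { ω₁, ω₄, ω₆ }ᶜ
  { ω₂, ω₃, ω₆ }  = { ω₂ } ∪ { ω₃, ω₆ }
  { ω₂, ω₄, ω₆ }  = { ω₂ } ∪ { ω₄, ω₆ }
  { ω₂, ω₅, ω₆ }  = { ω₁, ω₃, ω₄ }ᶜ
  { ω₃, ω₄, ω₅ }  = { ω₄ } ∪ { ω₃, ω₅ }
  { ω₃, ω₄, ω₆ }  = { ω₁, ω₂, ω₅ }ᶜ
  { ω₄, ω₅, ω₆ }  = { ω₁, ω₂, ω₃ }ᶜ
  { ω₁, ω₂, ω₃, ω₆ }  = { ω₁, ω₂, ω₃ } ∪ { ω₆ }
  { ω₁, ω₂, ω₅, ω₆ }  = { ω₆ } ∪ { ω₁, ω₂, ω₅ }
  { ω₁, ω₃, ω₄, ω₅ }  = { ω₅ } ∪ { ω₁, ω₃, ω₄ }
  { ω₁, ω₄, ω₅, ω₆ }  = { ω₁, ω₄, ω₆ } ∪ { ω₅ }
  { ω₂, ω₃, ω₄, ω₅ }  = { ω₃ } ∪ { ω₂, ω₄, ω₅ }
Step 5: 3 new —
  { ω₁, ω₅, ω₆ }  = { ω₅, ω₆ } ∪ { ω₁, ω₆ }
  { ω₂, ω₃, ω₄ }  = { ω₃, ω₄ } ∪ { ω₂ }
  { ω₂, ω₃, ω₄, ω₆ }  = { ω₁, ω₅ }ᶜ
Step 6: no new sets; the family is a σ-algebra.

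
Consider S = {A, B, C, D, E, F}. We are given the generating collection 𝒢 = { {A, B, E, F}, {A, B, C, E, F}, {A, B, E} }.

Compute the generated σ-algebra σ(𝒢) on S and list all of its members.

Initial family (5 sets): { {}, {A, B, E}, {A, B, E, F}, {A, B, C, E, F}, S }.
Round 1 adds 3:
  {D}  = S∖{A, B, C, E, F}
  {C, D}  = S∖{A, B, E, F}
  {C, D, F}  = S∖{A, B, E}
  — 8 sets.
Round 2: 3 new —
  {A, B, D, E}  = {D} ∪ {A, B, E}
  {A, B, C, D, E}  = {A, B, E} ∪ {C, D}
  {A, B, D, E, F}  = {D} ∪ {A, B, E, F}
  — 11 sets.
Round 3. New:
  {C}  = S∖{A, B, D, E, F}
  {F}  = S∖{A, B, C, D, E}
  {C, F}  = S∖{A, B, D, E}
  — 14 sets.
Round 4 adds 2:
  {D, F}  = {D} ∪ {F}
  {A, B, C, E}  = {C} ∪ {A, B, E}
  — 16 sets.
Round 5: closed — nothing new.

Hence σ(𝒢) has 16 members: { {}, {C}, {D}, {F}, {C, D}, {C, F}, {D, F}, {A, B, E}, {C, D, F}, {A, B, C, E}, {A, B, D, E}, {A, B, E, F}, {A, B, C, D, E}, {A, B, C, E, F}, {A, B, D, E, F}, S }.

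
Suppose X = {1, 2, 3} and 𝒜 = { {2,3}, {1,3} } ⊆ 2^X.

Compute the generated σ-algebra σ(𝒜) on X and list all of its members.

Answer: σ(𝒜) = { {}, {1}, {2}, {3}, {1,2}, {1,3}, {2,3}, X }

Derivation:
Start: 𝒜 ∪ {∅, X} = { {}, {1,3}, {2,3}, X }.
Pass 1 adds 2:
  {1}  = X∖{2,3}
  {2}  = X∖{1,3}
  [6 total]
Pass 2 adds 1:
  {1,2}  = {2} ∪ {1}
  [7 total]
Pass 3: 1 new —
  {3}  = X∖{1,2}
  [8 total]
Pass 4: already closed under ᶜ and ∪.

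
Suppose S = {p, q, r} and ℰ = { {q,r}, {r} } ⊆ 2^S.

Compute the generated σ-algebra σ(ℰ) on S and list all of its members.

Answer: σ(ℰ) = { ∅, {p}, {q}, {r}, {p,q}, {p,r}, {q,r}, S }

Derivation:
Take S₀ = ℰ ∪ {∅, S} = { ∅, {r}, {q,r}, S }.
Pass 1. New:
  {p}  = {q,r}ᶜ
  {p,q}  = {r}ᶜ
  (now 6)
Pass 2: +1 →
  {p,r}  = {r} ∪ {p}
  (now 7)
Pass 3. New:
  {q}  = {p,r}ᶜ
  (now 8)
Pass 4: already closed under ᶜ and ∪.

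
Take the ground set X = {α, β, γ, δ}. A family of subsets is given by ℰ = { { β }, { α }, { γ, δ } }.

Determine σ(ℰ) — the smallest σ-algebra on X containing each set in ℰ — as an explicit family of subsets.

Answer: σ(ℰ) = { ∅, { α }, { β }, { α, β }, { γ, δ }, { α, γ, δ }, { β, γ, δ }, X }

Working:
Take S₀ = ℰ ∪ {∅, X} = { ∅, { α }, { β }, { γ, δ }, X }.
Pass 1: +3 →
  { α, β }  = X∖{ γ, δ }
  { α, γ, δ }  = X∖{ β }
  { β, γ, δ }  = X∖{ α }
  [8 total]
Pass 2: no new sets; the family is a σ-algebra.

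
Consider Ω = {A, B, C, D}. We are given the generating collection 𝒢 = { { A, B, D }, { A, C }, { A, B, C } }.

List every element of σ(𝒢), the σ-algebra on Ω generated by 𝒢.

σ(𝒢) = { ∅, { A }, { B }, { C }, { D }, { A, B }, { A, C }, { A, D }, { B, C }, { B, D }, { C, D }, { A, B, C }, { A, B, D }, { A, C, D }, { B, C, D }, Ω }

Derivation:
Begin from { ∅, { A, C }, { A, B, C }, { A, B, D }, Ω } (that is, 𝒢 plus ∅ and Ω).
Round 1: 3 new —
  { C }  = Ω∖{ A, B, D }
  { D }  = Ω∖{ A, B, C }
  { B, D }  = Ω∖{ A, C }
  — 8 sets.
Round 2: +3 →
  { C, D }  = { D } ∪ { C }
  { A, C, D }  = { D } ∪ { A, C }
  { B, C, D }  = { C } ∪ { B, D }
  — 11 sets.
Round 3 (3 new):
  { A }  = Ω∖{ B, C, D }
  { B }  = Ω∖{ A, C, D }
  { A, B }  = Ω∖{ C, D }
  — 14 sets.
Round 4: +2 →
  { A, D }  = { D } ∪ { A }
  { B, C }  = { C } ∪ { B }
  — 16 sets.
Round 5: no new sets; the family is a σ-algebra.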